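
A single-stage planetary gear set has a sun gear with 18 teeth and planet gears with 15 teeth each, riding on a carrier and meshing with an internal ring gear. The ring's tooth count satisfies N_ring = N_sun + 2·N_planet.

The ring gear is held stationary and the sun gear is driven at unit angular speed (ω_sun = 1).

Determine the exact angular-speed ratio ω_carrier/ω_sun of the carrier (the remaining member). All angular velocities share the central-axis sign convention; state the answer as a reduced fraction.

N_ring = 18 + 2·15 = 48
18(ω_s−ω_c) = −48(ω_r−ω_c),  ω_r=0, ω_s=1
18(1−ω_c) = −48(0−ω_c)  ⇒  66ω_c = 18  ⇒  ω_c = 3/11
ω_c/ω_s = 3/11

3/11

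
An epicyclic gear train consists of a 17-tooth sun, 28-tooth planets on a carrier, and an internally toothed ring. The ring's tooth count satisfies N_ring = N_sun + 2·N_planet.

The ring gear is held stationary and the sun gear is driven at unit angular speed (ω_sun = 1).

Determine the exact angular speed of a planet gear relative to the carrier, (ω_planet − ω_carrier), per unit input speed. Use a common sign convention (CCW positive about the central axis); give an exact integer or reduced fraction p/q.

N_ring = 17 + 2·28 = 73
17(ω_s−ω_c) = −73(ω_r−ω_c),  ω_r=0, ω_s=1
17(1−ω_c) = −73(0−ω_c)  ⇒  90ω_c = 17  ⇒  ω_c = 17/90
sun–planet: 17·(1−17/90) = −28·(ω_p−ω_c)  ⇒  ω_p−ω_c = −(17/28)·(73/90) = -1241/2520

-1241/2520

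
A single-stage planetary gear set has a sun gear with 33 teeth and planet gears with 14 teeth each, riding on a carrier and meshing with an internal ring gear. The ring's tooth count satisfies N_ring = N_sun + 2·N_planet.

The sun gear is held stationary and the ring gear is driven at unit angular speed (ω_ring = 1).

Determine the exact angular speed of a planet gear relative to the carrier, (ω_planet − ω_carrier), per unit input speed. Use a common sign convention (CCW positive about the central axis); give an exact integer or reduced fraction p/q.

N_ring = 33 + 2·14 = 61
33(ω_s−ω_c) = −61(ω_r−ω_c),  ω_s=0, ω_r=1
33(0−ω_c) = −61(1−ω_c)  ⇒  94ω_c = 61  ⇒  ω_c = 61/94
sun–planet: 33·(0−61/94) = −14·(ω_p−ω_c)  ⇒  ω_p−ω_c = −(33/14)·(-61/94) = 2013/1316

2013/1316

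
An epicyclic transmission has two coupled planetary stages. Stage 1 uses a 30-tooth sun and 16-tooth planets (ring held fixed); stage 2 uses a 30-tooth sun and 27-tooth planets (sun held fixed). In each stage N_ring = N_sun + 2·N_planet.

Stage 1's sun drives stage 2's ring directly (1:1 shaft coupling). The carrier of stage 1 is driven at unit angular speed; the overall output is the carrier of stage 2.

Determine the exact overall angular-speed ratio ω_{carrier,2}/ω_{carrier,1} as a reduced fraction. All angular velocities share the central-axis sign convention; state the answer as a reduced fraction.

Stage 1: N_ring = 30 + 2·16 = 62
Stage 1: 30(ω_s−ω_c) = −62(ω_r−ω_c),  ω_r=0, ω_c=1
Stage 1: ω_s = 1 − (62/30)(0−1) = 46/15
  ⇒ ω_s¹/ω_c¹ = 46/15
Stage 2: N_ring = 30 + 2·27 = 84
Stage 2: 30(ω_s−ω_c) = −84(ω_r−ω_c),  ω_s=0, ω_r=1
Stage 2: 30(0−ω_c) = −84(1−ω_c)  ⇒  114ω_c = 84  ⇒  ω_c = 14/19
  ⇒ ω_c²/ω_r² = 14/19
Coupling ω_r² = ω_s¹ ⇒ overall = 46/15 × 14/19 = 644/285

644/285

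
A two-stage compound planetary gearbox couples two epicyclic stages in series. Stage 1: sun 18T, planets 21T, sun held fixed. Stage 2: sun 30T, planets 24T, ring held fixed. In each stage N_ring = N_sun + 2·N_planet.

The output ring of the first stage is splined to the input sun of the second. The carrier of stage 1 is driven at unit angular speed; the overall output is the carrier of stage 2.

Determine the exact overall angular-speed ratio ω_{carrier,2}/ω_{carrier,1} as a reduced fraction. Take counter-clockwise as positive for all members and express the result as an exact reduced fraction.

Stage 1: N_ring = 18 + 2·21 = 60
Stage 1: 18(ω_s−ω_c) = −60(ω_r−ω_c),  ω_s=0, ω_c=1
Stage 1: ω_r = 1 − (18/60)(0−1) = 13/10
  ⇒ ω_r¹/ω_c¹ = 13/10
Stage 2: N_ring = 30 + 2·24 = 78
Stage 2: 30(ω_s−ω_c) = −78(ω_r−ω_c),  ω_r=0, ω_s=1
Stage 2: 30(1−ω_c) = −78(0−ω_c)  ⇒  108ω_c = 30  ⇒  ω_c = 5/18
  ⇒ ω_c²/ω_s² = 5/18
Coupling ω_s² = ω_r¹ ⇒ overall = 13/10 × 5/18 = 13/36

13/36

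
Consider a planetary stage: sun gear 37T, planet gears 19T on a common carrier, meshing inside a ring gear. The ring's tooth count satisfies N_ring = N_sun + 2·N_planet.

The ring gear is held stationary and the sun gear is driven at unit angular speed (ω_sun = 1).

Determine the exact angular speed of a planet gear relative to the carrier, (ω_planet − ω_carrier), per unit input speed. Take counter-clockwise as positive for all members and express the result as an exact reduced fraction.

N_ring = 37 + 2·19 = 75
37(ω_s−ω_c) = −75(ω_r−ω_c),  ω_r=0, ω_s=1
37(1−ω_c) = −75(0−ω_c)  ⇒  112ω_c = 37  ⇒  ω_c = 37/112
sun–planet: 37·(1−37/112) = −19·(ω_p−ω_c)  ⇒  ω_p−ω_c = −(37/19)·(75/112) = -2775/2128

-2775/2128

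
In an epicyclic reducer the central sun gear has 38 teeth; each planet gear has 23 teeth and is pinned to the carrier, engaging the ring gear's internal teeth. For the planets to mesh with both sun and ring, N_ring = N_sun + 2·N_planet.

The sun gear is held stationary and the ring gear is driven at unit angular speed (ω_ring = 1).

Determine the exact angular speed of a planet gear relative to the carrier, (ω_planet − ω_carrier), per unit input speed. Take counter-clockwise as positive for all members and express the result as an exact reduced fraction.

1596/1403

N_ring = 38 + 2·23 = 84
38(ω_s−ω_c) = −84(ω_r−ω_c),  ω_s=0, ω_r=1
38(0−ω_c) = −84(1−ω_c)  ⇒  122ω_c = 84  ⇒  ω_c = 42/61
sun–planet: 38·(0−42/61) = −23·(ω_p−ω_c)  ⇒  ω_p−ω_c = −(38/23)·(-42/61) = 1596/1403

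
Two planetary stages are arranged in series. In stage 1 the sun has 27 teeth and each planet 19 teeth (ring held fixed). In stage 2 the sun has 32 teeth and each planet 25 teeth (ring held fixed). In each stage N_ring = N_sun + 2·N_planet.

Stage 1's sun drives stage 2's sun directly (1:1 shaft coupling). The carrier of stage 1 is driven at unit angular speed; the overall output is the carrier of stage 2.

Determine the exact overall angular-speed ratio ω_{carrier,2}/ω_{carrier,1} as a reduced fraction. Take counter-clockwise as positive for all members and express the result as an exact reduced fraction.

Stage 1: N_ring = 27 + 2·19 = 65
Stage 1: 27(ω_s−ω_c) = −65(ω_r−ω_c),  ω_r=0, ω_c=1
Stage 1: ω_s = 1 − (65/27)(0−1) = 92/27
  ⇒ ω_s¹/ω_c¹ = 92/27
Stage 2: N_ring = 32 + 2·25 = 82
Stage 2: 32(ω_s−ω_c) = −82(ω_r−ω_c),  ω_r=0, ω_s=1
Stage 2: 32(1−ω_c) = −82(0−ω_c)  ⇒  114ω_c = 32  ⇒  ω_c = 16/57
  ⇒ ω_c²/ω_s² = 16/57
Coupling ω_s² = ω_s¹ ⇒ overall = 92/27 × 16/57 = 1472/1539

1472/1539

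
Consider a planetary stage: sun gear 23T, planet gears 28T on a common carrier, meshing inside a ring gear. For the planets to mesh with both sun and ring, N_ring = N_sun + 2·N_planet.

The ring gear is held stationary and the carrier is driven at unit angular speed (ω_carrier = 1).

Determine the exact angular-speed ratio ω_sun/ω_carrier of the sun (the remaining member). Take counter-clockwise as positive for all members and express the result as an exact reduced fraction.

N_ring = 23 + 2·28 = 79
23(ω_s−ω_c) = −79(ω_r−ω_c),  ω_r=0, ω_c=1
ω_s = 1 − (79/23)(0−1) = 102/23
ω_s/ω_c = 102/23

102/23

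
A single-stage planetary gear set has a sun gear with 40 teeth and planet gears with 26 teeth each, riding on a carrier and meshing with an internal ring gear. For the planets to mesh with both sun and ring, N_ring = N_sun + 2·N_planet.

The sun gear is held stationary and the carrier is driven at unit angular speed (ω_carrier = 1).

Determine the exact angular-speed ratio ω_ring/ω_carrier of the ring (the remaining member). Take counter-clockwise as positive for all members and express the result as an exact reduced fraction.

33/23

N_ring = 40 + 2·26 = 92
40(ω_s−ω_c) = −92(ω_r−ω_c),  ω_s=0, ω_c=1
ω_r = 1 − (40/92)(0−1) = 33/23
ω_r/ω_c = 33/23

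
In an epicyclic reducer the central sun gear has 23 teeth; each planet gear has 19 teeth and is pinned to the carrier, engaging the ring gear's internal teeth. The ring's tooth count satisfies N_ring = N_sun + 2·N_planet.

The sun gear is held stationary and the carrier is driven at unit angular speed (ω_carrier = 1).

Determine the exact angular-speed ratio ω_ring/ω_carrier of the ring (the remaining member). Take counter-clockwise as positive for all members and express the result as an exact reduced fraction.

84/61

N_ring = 23 + 2·19 = 61
23(ω_s−ω_c) = −61(ω_r−ω_c),  ω_s=0, ω_c=1
ω_r = 1 − (23/61)(0−1) = 84/61
ω_r/ω_c = 84/61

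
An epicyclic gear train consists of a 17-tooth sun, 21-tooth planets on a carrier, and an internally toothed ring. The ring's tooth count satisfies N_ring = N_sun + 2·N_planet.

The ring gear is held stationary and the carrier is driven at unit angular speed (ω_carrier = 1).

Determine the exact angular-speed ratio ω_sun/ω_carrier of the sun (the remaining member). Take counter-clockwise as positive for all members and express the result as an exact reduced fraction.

76/17

N_ring = 17 + 2·21 = 59
17(ω_s−ω_c) = −59(ω_r−ω_c),  ω_r=0, ω_c=1
ω_s = 1 − (59/17)(0−1) = 76/17
ω_s/ω_c = 76/17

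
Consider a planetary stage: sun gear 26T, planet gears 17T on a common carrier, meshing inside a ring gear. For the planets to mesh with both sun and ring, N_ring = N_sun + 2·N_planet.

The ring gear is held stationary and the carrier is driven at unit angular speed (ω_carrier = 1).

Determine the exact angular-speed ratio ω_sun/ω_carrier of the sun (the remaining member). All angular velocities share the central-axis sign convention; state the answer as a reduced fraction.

N_ring = 26 + 2·17 = 60
26(ω_s−ω_c) = −60(ω_r−ω_c),  ω_r=0, ω_c=1
ω_s = 1 − (60/26)(0−1) = 43/13
ω_s/ω_c = 43/13

43/13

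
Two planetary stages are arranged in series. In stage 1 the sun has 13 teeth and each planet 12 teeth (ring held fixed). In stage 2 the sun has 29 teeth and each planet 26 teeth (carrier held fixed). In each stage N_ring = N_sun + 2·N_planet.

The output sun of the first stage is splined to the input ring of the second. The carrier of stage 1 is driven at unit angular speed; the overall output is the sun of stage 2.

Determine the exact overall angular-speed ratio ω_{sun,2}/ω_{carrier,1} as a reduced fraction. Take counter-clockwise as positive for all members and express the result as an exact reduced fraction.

-4050/377

Stage 1: N_ring = 13 + 2·12 = 37
Stage 1: 13(ω_s−ω_c) = −37(ω_r−ω_c),  ω_r=0, ω_c=1
Stage 1: ω_s = 1 − (37/13)(0−1) = 50/13
  ⇒ ω_s¹/ω_c¹ = 50/13
Stage 2: N_ring = 29 + 2·26 = 81
Stage 2: 29(ω_s−ω_c) = −81(ω_r−ω_c),  ω_c=0, ω_r=1
Stage 2: ω_s = 0 − (81/29)(1−0) = -81/29
  ⇒ ω_s²/ω_r² = -81/29
Coupling ω_r² = ω_s¹ ⇒ overall = 50/13 × -81/29 = -4050/377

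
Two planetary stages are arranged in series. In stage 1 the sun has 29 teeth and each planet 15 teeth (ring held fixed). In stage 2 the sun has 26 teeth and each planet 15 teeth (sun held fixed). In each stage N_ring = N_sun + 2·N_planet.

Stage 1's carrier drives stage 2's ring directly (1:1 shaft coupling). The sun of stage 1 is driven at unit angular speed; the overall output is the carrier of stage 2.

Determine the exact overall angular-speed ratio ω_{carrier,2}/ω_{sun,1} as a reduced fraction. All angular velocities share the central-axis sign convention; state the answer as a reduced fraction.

Stage 1: N_ring = 29 + 2·15 = 59
Stage 1: 29(ω_s−ω_c) = −59(ω_r−ω_c),  ω_r=0, ω_s=1
Stage 1: 29(1−ω_c) = −59(0−ω_c)  ⇒  88ω_c = 29  ⇒  ω_c = 29/88
  ⇒ ω_c¹/ω_s¹ = 29/88
Stage 2: N_ring = 26 + 2·15 = 56
Stage 2: 26(ω_s−ω_c) = −56(ω_r−ω_c),  ω_s=0, ω_r=1
Stage 2: 26(0−ω_c) = −56(1−ω_c)  ⇒  82ω_c = 56  ⇒  ω_c = 28/41
  ⇒ ω_c²/ω_r² = 28/41
Coupling ω_r² = ω_c¹ ⇒ overall = 29/88 × 28/41 = 203/902

203/902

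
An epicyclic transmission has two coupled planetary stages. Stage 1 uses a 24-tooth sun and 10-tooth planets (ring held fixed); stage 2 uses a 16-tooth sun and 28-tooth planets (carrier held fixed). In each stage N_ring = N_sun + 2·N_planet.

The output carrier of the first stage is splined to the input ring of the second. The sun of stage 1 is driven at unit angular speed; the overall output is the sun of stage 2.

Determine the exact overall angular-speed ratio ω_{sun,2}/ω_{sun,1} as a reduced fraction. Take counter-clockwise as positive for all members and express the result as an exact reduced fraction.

-27/17

Stage 1: N_ring = 24 + 2·10 = 44
Stage 1: 24(ω_s−ω_c) = −44(ω_r−ω_c),  ω_r=0, ω_s=1
Stage 1: 24(1−ω_c) = −44(0−ω_c)  ⇒  68ω_c = 24  ⇒  ω_c = 6/17
  ⇒ ω_c¹/ω_s¹ = 6/17
Stage 2: N_ring = 16 + 2·28 = 72
Stage 2: 16(ω_s−ω_c) = −72(ω_r−ω_c),  ω_c=0, ω_r=1
Stage 2: ω_s = 0 − (72/16)(1−0) = -9/2
  ⇒ ω_s²/ω_r² = -9/2
Coupling ω_r² = ω_c¹ ⇒ overall = 6/17 × -9/2 = -27/17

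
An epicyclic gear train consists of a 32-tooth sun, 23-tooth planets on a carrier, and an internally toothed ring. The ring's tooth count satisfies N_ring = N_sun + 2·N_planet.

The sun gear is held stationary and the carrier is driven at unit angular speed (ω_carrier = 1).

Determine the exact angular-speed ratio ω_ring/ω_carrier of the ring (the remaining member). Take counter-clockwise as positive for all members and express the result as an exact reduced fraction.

55/39

N_ring = 32 + 2·23 = 78
32(ω_s−ω_c) = −78(ω_r−ω_c),  ω_s=0, ω_c=1
ω_r = 1 − (32/78)(0−1) = 55/39
ω_r/ω_c = 55/39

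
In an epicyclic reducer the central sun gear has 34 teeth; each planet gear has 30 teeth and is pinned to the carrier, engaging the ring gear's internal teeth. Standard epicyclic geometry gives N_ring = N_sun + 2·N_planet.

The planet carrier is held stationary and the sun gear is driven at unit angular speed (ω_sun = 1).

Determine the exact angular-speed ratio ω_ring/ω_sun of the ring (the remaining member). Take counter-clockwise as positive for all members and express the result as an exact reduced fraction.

-17/47

N_ring = 34 + 2·30 = 94
34(ω_s−ω_c) = −94(ω_r−ω_c),  ω_c=0, ω_s=1
ω_r = 0 − (34/94)(1−0) = -17/47
ω_r/ω_s = -17/47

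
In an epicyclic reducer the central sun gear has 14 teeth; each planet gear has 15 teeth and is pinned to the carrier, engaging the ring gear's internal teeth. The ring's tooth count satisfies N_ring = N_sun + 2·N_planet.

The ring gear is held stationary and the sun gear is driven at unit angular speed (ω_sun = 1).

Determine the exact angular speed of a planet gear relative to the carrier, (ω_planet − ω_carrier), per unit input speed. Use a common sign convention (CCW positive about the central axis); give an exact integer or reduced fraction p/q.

N_ring = 14 + 2·15 = 44
14(ω_s−ω_c) = −44(ω_r−ω_c),  ω_r=0, ω_s=1
14(1−ω_c) = −44(0−ω_c)  ⇒  58ω_c = 14  ⇒  ω_c = 7/29
sun–planet: 14·(1−7/29) = −15·(ω_p−ω_c)  ⇒  ω_p−ω_c = −(14/15)·(22/29) = -308/435

-308/435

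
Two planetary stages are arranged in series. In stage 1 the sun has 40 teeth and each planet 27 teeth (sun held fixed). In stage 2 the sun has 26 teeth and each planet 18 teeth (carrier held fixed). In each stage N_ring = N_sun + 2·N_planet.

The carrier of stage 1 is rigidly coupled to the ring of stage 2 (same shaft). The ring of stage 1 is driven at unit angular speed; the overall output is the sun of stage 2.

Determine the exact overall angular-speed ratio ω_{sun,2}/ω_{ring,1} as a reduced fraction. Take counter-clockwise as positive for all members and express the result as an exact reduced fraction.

Stage 1: N_ring = 40 + 2·27 = 94
Stage 1: 40(ω_s−ω_c) = −94(ω_r−ω_c),  ω_s=0, ω_r=1
Stage 1: 40(0−ω_c) = −94(1−ω_c)  ⇒  134ω_c = 94  ⇒  ω_c = 47/67
  ⇒ ω_c¹/ω_r¹ = 47/67
Stage 2: N_ring = 26 + 2·18 = 62
Stage 2: 26(ω_s−ω_c) = −62(ω_r−ω_c),  ω_c=0, ω_r=1
Stage 2: ω_s = 0 − (62/26)(1−0) = -31/13
  ⇒ ω_s²/ω_r² = -31/13
Coupling ω_r² = ω_c¹ ⇒ overall = 47/67 × -31/13 = -1457/871

-1457/871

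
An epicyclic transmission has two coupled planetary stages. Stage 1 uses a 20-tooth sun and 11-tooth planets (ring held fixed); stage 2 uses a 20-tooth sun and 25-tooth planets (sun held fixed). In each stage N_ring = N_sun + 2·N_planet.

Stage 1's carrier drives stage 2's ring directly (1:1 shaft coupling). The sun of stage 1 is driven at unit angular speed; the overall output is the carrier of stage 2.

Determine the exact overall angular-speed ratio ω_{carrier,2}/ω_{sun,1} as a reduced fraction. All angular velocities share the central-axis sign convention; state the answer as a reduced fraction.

70/279

Stage 1: N_ring = 20 + 2·11 = 42
Stage 1: 20(ω_s−ω_c) = −42(ω_r−ω_c),  ω_r=0, ω_s=1
Stage 1: 20(1−ω_c) = −42(0−ω_c)  ⇒  62ω_c = 20  ⇒  ω_c = 10/31
  ⇒ ω_c¹/ω_s¹ = 10/31
Stage 2: N_ring = 20 + 2·25 = 70
Stage 2: 20(ω_s−ω_c) = −70(ω_r−ω_c),  ω_s=0, ω_r=1
Stage 2: 20(0−ω_c) = −70(1−ω_c)  ⇒  90ω_c = 70  ⇒  ω_c = 7/9
  ⇒ ω_c²/ω_r² = 7/9
Coupling ω_r² = ω_c¹ ⇒ overall = 10/31 × 7/9 = 70/279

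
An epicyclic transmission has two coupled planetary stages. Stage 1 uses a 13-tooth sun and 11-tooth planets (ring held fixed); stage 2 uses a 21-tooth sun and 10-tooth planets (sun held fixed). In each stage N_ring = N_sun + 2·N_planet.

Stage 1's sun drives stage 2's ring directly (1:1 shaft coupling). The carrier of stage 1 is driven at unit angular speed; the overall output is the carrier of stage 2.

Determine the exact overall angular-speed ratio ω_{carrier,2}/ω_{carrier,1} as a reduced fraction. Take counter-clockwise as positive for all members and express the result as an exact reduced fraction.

984/403

Stage 1: N_ring = 13 + 2·11 = 35
Stage 1: 13(ω_s−ω_c) = −35(ω_r−ω_c),  ω_r=0, ω_c=1
Stage 1: ω_s = 1 − (35/13)(0−1) = 48/13
  ⇒ ω_s¹/ω_c¹ = 48/13
Stage 2: N_ring = 21 + 2·10 = 41
Stage 2: 21(ω_s−ω_c) = −41(ω_r−ω_c),  ω_s=0, ω_r=1
Stage 2: 21(0−ω_c) = −41(1−ω_c)  ⇒  62ω_c = 41  ⇒  ω_c = 41/62
  ⇒ ω_c²/ω_r² = 41/62
Coupling ω_r² = ω_s¹ ⇒ overall = 48/13 × 41/62 = 984/403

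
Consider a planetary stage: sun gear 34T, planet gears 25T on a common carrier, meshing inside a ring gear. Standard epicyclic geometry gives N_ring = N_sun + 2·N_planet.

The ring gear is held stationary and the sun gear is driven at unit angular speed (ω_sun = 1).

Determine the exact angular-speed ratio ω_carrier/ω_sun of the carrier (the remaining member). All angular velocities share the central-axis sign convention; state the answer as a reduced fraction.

17/59

N_ring = 34 + 2·25 = 84
34(ω_s−ω_c) = −84(ω_r−ω_c),  ω_r=0, ω_s=1
34(1−ω_c) = −84(0−ω_c)  ⇒  118ω_c = 34  ⇒  ω_c = 17/59
ω_c/ω_s = 17/59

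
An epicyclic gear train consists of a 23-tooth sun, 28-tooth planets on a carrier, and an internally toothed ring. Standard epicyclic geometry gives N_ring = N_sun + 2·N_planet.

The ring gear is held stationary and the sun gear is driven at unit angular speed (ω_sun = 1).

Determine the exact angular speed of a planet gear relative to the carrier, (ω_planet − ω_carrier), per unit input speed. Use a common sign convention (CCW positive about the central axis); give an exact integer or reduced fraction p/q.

-1817/2856

N_ring = 23 + 2·28 = 79
23(ω_s−ω_c) = −79(ω_r−ω_c),  ω_r=0, ω_s=1
23(1−ω_c) = −79(0−ω_c)  ⇒  102ω_c = 23  ⇒  ω_c = 23/102
sun–planet: 23·(1−23/102) = −28·(ω_p−ω_c)  ⇒  ω_p−ω_c = −(23/28)·(79/102) = -1817/2856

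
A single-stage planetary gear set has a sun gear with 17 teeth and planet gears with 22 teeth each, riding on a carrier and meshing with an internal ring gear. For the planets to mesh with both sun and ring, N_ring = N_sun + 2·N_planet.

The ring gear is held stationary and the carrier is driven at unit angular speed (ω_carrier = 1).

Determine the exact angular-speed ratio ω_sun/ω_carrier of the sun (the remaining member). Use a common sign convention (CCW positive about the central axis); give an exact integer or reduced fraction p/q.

78/17

N_ring = 17 + 2·22 = 61
17(ω_s−ω_c) = −61(ω_r−ω_c),  ω_r=0, ω_c=1
ω_s = 1 − (61/17)(0−1) = 78/17
ω_s/ω_c = 78/17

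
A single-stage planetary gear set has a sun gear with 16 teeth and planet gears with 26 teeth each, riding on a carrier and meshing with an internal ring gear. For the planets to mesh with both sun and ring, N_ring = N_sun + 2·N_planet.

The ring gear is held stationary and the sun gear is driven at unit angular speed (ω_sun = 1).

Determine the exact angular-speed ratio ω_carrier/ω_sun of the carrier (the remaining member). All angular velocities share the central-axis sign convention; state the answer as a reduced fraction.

4/21

N_ring = 16 + 2·26 = 68
16(ω_s−ω_c) = −68(ω_r−ω_c),  ω_r=0, ω_s=1
16(1−ω_c) = −68(0−ω_c)  ⇒  84ω_c = 16  ⇒  ω_c = 4/21
ω_c/ω_s = 4/21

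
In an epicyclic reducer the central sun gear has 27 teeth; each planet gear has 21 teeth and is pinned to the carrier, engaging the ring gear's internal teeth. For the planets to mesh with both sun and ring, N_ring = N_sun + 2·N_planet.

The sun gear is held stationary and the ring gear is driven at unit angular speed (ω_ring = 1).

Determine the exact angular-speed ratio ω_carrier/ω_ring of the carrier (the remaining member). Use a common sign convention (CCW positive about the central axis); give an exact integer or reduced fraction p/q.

23/32

N_ring = 27 + 2·21 = 69
27(ω_s−ω_c) = −69(ω_r−ω_c),  ω_s=0, ω_r=1
27(0−ω_c) = −69(1−ω_c)  ⇒  96ω_c = 69  ⇒  ω_c = 23/32
ω_c/ω_r = 23/32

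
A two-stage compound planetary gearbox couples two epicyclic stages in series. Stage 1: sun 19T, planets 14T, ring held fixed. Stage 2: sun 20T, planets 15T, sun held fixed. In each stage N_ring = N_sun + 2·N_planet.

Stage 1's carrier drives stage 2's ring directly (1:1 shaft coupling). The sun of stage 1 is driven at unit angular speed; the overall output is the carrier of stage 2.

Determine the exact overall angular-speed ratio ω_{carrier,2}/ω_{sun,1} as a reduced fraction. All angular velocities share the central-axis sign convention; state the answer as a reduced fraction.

95/462

Stage 1: N_ring = 19 + 2·14 = 47
Stage 1: 19(ω_s−ω_c) = −47(ω_r−ω_c),  ω_r=0, ω_s=1
Stage 1: 19(1−ω_c) = −47(0−ω_c)  ⇒  66ω_c = 19  ⇒  ω_c = 19/66
  ⇒ ω_c¹/ω_s¹ = 19/66
Stage 2: N_ring = 20 + 2·15 = 50
Stage 2: 20(ω_s−ω_c) = −50(ω_r−ω_c),  ω_s=0, ω_r=1
Stage 2: 20(0−ω_c) = −50(1−ω_c)  ⇒  70ω_c = 50  ⇒  ω_c = 5/7
  ⇒ ω_c²/ω_r² = 5/7
Coupling ω_r² = ω_c¹ ⇒ overall = 19/66 × 5/7 = 95/462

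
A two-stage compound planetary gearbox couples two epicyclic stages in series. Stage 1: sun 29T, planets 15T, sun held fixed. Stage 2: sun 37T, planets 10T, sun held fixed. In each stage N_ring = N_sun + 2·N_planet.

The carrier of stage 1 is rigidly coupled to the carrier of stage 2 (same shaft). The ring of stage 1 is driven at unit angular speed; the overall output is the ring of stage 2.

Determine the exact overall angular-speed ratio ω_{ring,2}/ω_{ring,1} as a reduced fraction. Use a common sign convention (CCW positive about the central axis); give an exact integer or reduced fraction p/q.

Stage 1: N_ring = 29 + 2·15 = 59
Stage 1: 29(ω_s−ω_c) = −59(ω_r−ω_c),  ω_s=0, ω_r=1
Stage 1: 29(0−ω_c) = −59(1−ω_c)  ⇒  88ω_c = 59  ⇒  ω_c = 59/88
  ⇒ ω_c¹/ω_r¹ = 59/88
Stage 2: N_ring = 37 + 2·10 = 57
Stage 2: 37(ω_s−ω_c) = −57(ω_r−ω_c),  ω_s=0, ω_c=1
Stage 2: ω_r = 1 − (37/57)(0−1) = 94/57
  ⇒ ω_r²/ω_c² = 94/57
Coupling ω_c² = ω_c¹ ⇒ overall = 59/88 × 94/57 = 2773/2508

2773/2508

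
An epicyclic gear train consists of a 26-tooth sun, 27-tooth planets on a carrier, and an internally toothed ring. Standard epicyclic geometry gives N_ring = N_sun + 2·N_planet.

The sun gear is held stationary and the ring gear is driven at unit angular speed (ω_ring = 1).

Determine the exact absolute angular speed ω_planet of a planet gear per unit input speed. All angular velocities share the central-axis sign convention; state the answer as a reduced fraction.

40/27

N_ring = 26 + 2·27 = 80
26(ω_s−ω_c) = −80(ω_r−ω_c),  ω_s=0, ω_r=1
26(0−ω_c) = −80(1−ω_c)  ⇒  106ω_c = 80  ⇒  ω_c = 40/53
sun–planet: 26·(0−40/53) = −27·(ω_p−ω_c)  ⇒  ω_p−ω_c = −(26/27)·(-40/53) = 1040/1431
ω_p = 40/53 + 1040/1431 = 40/27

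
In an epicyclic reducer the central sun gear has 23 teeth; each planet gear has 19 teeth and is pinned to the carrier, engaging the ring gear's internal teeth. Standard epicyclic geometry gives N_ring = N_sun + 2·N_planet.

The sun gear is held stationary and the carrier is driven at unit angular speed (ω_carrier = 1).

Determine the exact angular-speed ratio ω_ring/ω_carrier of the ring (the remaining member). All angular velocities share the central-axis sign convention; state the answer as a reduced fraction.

N_ring = 23 + 2·19 = 61
23(ω_s−ω_c) = −61(ω_r−ω_c),  ω_s=0, ω_c=1
ω_r = 1 − (23/61)(0−1) = 84/61
ω_r/ω_c = 84/61

84/61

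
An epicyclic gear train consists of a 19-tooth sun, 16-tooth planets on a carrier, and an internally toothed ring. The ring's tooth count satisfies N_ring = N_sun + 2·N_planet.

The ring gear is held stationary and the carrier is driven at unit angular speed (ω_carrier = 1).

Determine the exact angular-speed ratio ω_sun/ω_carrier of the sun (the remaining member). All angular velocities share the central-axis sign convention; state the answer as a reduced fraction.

N_ring = 19 + 2·16 = 51
19(ω_s−ω_c) = −51(ω_r−ω_c),  ω_r=0, ω_c=1
ω_s = 1 − (51/19)(0−1) = 70/19
ω_s/ω_c = 70/19

70/19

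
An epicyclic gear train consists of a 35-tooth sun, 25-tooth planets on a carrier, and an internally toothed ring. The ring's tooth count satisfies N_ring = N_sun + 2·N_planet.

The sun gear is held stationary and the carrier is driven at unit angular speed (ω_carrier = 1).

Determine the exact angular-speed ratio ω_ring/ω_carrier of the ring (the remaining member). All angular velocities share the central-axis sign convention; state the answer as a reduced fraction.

24/17

N_ring = 35 + 2·25 = 85
35(ω_s−ω_c) = −85(ω_r−ω_c),  ω_s=0, ω_c=1
ω_r = 1 − (35/85)(0−1) = 24/17
ω_r/ω_c = 24/17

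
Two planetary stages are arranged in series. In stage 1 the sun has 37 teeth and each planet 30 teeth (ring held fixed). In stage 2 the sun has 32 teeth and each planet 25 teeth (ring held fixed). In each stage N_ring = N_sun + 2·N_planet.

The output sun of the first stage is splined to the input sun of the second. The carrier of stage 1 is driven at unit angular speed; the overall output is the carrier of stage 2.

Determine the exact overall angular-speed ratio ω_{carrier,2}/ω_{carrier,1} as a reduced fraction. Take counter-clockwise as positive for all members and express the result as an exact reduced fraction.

Stage 1: N_ring = 37 + 2·30 = 97
Stage 1: 37(ω_s−ω_c) = −97(ω_r−ω_c),  ω_r=0, ω_c=1
Stage 1: ω_s = 1 − (97/37)(0−1) = 134/37
  ⇒ ω_s¹/ω_c¹ = 134/37
Stage 2: N_ring = 32 + 2·25 = 82
Stage 2: 32(ω_s−ω_c) = −82(ω_r−ω_c),  ω_r=0, ω_s=1
Stage 2: 32(1−ω_c) = −82(0−ω_c)  ⇒  114ω_c = 32  ⇒  ω_c = 16/57
  ⇒ ω_c²/ω_s² = 16/57
Coupling ω_s² = ω_s¹ ⇒ overall = 134/37 × 16/57 = 2144/2109

2144/2109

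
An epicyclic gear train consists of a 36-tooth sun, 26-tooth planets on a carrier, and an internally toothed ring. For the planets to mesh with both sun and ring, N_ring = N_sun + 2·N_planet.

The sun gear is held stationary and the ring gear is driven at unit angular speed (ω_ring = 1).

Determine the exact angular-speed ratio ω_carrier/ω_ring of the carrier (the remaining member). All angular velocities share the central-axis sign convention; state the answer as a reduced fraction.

N_ring = 36 + 2·26 = 88
36(ω_s−ω_c) = −88(ω_r−ω_c),  ω_s=0, ω_r=1
36(0−ω_c) = −88(1−ω_c)  ⇒  124ω_c = 88  ⇒  ω_c = 22/31
ω_c/ω_r = 22/31

22/31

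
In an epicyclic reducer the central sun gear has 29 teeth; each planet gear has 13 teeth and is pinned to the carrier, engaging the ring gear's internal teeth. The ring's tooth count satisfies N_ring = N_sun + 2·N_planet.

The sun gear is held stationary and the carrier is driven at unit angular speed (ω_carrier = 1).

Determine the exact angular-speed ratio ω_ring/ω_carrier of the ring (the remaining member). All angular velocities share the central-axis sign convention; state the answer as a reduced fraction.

84/55

N_ring = 29 + 2·13 = 55
29(ω_s−ω_c) = −55(ω_r−ω_c),  ω_s=0, ω_c=1
ω_r = 1 − (29/55)(0−1) = 84/55
ω_r/ω_c = 84/55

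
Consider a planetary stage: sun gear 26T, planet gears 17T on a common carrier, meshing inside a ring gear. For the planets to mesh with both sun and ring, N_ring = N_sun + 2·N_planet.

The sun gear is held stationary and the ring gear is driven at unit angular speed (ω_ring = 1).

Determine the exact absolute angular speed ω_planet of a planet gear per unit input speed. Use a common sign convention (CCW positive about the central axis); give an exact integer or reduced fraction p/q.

30/17

N_ring = 26 + 2·17 = 60
26(ω_s−ω_c) = −60(ω_r−ω_c),  ω_s=0, ω_r=1
26(0−ω_c) = −60(1−ω_c)  ⇒  86ω_c = 60  ⇒  ω_c = 30/43
sun–planet: 26·(0−30/43) = −17·(ω_p−ω_c)  ⇒  ω_p−ω_c = −(26/17)·(-30/43) = 780/731
ω_p = 30/43 + 780/731 = 30/17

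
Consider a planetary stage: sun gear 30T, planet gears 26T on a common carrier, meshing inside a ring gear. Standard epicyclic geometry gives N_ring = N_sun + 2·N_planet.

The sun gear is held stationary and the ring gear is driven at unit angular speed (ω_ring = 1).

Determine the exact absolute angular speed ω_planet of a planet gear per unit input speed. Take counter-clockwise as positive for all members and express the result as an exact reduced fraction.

N_ring = 30 + 2·26 = 82
30(ω_s−ω_c) = −82(ω_r−ω_c),  ω_s=0, ω_r=1
30(0−ω_c) = −82(1−ω_c)  ⇒  112ω_c = 82  ⇒  ω_c = 41/56
sun–planet: 30·(0−41/56) = −26·(ω_p−ω_c)  ⇒  ω_p−ω_c = −(30/26)·(-41/56) = 615/728
ω_p = 41/56 + 615/728 = 41/26

41/26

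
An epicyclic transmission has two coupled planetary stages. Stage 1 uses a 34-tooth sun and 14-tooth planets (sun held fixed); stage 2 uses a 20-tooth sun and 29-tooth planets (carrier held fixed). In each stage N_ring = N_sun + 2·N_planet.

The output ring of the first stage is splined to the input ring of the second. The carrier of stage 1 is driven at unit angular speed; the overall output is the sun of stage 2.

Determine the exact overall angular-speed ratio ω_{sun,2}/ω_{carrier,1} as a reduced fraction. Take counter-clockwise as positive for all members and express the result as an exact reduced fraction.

-936/155

Stage 1: N_ring = 34 + 2·14 = 62
Stage 1: 34(ω_s−ω_c) = −62(ω_r−ω_c),  ω_s=0, ω_c=1
Stage 1: ω_r = 1 − (34/62)(0−1) = 48/31
  ⇒ ω_r¹/ω_c¹ = 48/31
Stage 2: N_ring = 20 + 2·29 = 78
Stage 2: 20(ω_s−ω_c) = −78(ω_r−ω_c),  ω_c=0, ω_r=1
Stage 2: ω_s = 0 − (78/20)(1−0) = -39/10
  ⇒ ω_s²/ω_r² = -39/10
Coupling ω_r² = ω_r¹ ⇒ overall = 48/31 × -39/10 = -936/155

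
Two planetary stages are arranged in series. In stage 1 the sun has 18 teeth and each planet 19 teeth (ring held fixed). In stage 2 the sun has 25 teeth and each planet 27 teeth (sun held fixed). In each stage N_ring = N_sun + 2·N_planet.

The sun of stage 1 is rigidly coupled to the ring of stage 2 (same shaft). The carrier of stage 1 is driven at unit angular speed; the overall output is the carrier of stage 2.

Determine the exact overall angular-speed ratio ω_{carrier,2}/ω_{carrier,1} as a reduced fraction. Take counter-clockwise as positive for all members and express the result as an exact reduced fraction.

2923/936

Stage 1: N_ring = 18 + 2·19 = 56
Stage 1: 18(ω_s−ω_c) = −56(ω_r−ω_c),  ω_r=0, ω_c=1
Stage 1: ω_s = 1 − (56/18)(0−1) = 37/9
  ⇒ ω_s¹/ω_c¹ = 37/9
Stage 2: N_ring = 25 + 2·27 = 79
Stage 2: 25(ω_s−ω_c) = −79(ω_r−ω_c),  ω_s=0, ω_r=1
Stage 2: 25(0−ω_c) = −79(1−ω_c)  ⇒  104ω_c = 79  ⇒  ω_c = 79/104
  ⇒ ω_c²/ω_r² = 79/104
Coupling ω_r² = ω_s¹ ⇒ overall = 37/9 × 79/104 = 2923/936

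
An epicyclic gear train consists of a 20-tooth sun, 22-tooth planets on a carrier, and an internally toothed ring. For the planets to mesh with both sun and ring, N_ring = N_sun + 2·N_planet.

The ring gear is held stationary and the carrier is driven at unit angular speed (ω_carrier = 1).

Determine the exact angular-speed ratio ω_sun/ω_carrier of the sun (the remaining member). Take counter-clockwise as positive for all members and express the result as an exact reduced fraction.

N_ring = 20 + 2·22 = 64
20(ω_s−ω_c) = −64(ω_r−ω_c),  ω_r=0, ω_c=1
ω_s = 1 − (64/20)(0−1) = 21/5
ω_s/ω_c = 21/5

21/5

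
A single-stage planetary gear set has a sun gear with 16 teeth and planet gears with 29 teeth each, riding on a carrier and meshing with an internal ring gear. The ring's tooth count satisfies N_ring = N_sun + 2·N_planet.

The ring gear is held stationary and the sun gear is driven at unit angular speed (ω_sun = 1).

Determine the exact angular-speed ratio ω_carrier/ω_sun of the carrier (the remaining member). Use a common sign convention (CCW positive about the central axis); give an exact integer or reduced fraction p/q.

N_ring = 16 + 2·29 = 74
16(ω_s−ω_c) = −74(ω_r−ω_c),  ω_r=0, ω_s=1
16(1−ω_c) = −74(0−ω_c)  ⇒  90ω_c = 16  ⇒  ω_c = 8/45
ω_c/ω_s = 8/45

8/45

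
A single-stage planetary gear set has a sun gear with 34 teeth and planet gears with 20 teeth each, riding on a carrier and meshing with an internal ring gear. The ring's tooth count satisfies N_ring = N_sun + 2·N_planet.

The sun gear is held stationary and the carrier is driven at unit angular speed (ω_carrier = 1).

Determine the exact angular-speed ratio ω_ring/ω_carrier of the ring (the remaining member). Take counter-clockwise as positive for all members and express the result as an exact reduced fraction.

54/37

N_ring = 34 + 2·20 = 74
34(ω_s−ω_c) = −74(ω_r−ω_c),  ω_s=0, ω_c=1
ω_r = 1 − (34/74)(0−1) = 54/37
ω_r/ω_c = 54/37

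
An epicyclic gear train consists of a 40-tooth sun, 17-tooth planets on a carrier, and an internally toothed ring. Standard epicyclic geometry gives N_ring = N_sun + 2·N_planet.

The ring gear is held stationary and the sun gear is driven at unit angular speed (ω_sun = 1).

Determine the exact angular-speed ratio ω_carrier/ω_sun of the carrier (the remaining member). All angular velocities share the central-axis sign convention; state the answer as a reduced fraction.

20/57

N_ring = 40 + 2·17 = 74
40(ω_s−ω_c) = −74(ω_r−ω_c),  ω_r=0, ω_s=1
40(1−ω_c) = −74(0−ω_c)  ⇒  114ω_c = 40  ⇒  ω_c = 20/57
ω_c/ω_s = 20/57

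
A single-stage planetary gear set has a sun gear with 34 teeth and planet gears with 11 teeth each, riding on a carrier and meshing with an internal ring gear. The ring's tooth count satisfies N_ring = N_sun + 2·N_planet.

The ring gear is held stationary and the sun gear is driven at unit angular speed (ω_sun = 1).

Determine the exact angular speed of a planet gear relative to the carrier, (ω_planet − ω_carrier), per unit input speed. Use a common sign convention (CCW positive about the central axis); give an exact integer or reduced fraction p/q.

N_ring = 34 + 2·11 = 56
34(ω_s−ω_c) = −56(ω_r−ω_c),  ω_r=0, ω_s=1
34(1−ω_c) = −56(0−ω_c)  ⇒  90ω_c = 34  ⇒  ω_c = 17/45
sun–planet: 34·(1−17/45) = −11·(ω_p−ω_c)  ⇒  ω_p−ω_c = −(34/11)·(28/45) = -952/495

-952/495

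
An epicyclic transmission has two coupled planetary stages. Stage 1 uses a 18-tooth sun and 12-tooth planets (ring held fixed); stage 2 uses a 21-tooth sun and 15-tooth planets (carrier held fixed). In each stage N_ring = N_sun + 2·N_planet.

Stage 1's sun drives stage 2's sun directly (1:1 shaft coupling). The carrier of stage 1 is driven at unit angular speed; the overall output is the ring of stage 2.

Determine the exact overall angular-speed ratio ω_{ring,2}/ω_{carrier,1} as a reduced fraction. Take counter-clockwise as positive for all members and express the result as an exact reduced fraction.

-70/51

Stage 1: N_ring = 18 + 2·12 = 42
Stage 1: 18(ω_s−ω_c) = −42(ω_r−ω_c),  ω_r=0, ω_c=1
Stage 1: ω_s = 1 − (42/18)(0−1) = 10/3
  ⇒ ω_s¹/ω_c¹ = 10/3
Stage 2: N_ring = 21 + 2·15 = 51
Stage 2: 21(ω_s−ω_c) = −51(ω_r−ω_c),  ω_c=0, ω_s=1
Stage 2: ω_r = 0 − (21/51)(1−0) = -7/17
  ⇒ ω_r²/ω_s² = -7/17
Coupling ω_s² = ω_s¹ ⇒ overall = 10/3 × -7/17 = -70/51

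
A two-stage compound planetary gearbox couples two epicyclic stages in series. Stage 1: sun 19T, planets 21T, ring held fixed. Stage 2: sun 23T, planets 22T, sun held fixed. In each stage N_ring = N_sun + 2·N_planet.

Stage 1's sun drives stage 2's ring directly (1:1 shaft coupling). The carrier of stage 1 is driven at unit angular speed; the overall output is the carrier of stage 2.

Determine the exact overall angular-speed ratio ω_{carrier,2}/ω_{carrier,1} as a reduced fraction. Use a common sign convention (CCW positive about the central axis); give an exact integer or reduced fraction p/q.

Stage 1: N_ring = 19 + 2·21 = 61
Stage 1: 19(ω_s−ω_c) = −61(ω_r−ω_c),  ω_r=0, ω_c=1
Stage 1: ω_s = 1 − (61/19)(0−1) = 80/19
  ⇒ ω_s¹/ω_c¹ = 80/19
Stage 2: N_ring = 23 + 2·22 = 67
Stage 2: 23(ω_s−ω_c) = −67(ω_r−ω_c),  ω_s=0, ω_r=1
Stage 2: 23(0−ω_c) = −67(1−ω_c)  ⇒  90ω_c = 67  ⇒  ω_c = 67/90
  ⇒ ω_c²/ω_r² = 67/90
Coupling ω_r² = ω_s¹ ⇒ overall = 80/19 × 67/90 = 536/171

536/171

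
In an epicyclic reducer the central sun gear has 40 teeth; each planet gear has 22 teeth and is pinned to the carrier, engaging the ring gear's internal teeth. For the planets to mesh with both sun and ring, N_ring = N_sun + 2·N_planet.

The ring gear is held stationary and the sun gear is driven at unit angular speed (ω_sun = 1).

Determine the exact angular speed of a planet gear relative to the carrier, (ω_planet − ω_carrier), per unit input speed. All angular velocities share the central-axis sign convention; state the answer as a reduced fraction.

-420/341

N_ring = 40 + 2·22 = 84
40(ω_s−ω_c) = −84(ω_r−ω_c),  ω_r=0, ω_s=1
40(1−ω_c) = −84(0−ω_c)  ⇒  124ω_c = 40  ⇒  ω_c = 10/31
sun–planet: 40·(1−10/31) = −22·(ω_p−ω_c)  ⇒  ω_p−ω_c = −(40/22)·(21/31) = -420/341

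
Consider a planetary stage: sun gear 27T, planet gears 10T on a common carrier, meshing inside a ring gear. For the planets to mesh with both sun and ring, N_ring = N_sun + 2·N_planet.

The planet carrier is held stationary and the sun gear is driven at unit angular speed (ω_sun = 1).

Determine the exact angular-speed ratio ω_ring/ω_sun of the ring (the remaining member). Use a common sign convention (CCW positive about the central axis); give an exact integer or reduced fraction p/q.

N_ring = 27 + 2·10 = 47
27(ω_s−ω_c) = −47(ω_r−ω_c),  ω_c=0, ω_s=1
ω_r = 0 − (27/47)(1−0) = -27/47
ω_r/ω_s = -27/47

-27/47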